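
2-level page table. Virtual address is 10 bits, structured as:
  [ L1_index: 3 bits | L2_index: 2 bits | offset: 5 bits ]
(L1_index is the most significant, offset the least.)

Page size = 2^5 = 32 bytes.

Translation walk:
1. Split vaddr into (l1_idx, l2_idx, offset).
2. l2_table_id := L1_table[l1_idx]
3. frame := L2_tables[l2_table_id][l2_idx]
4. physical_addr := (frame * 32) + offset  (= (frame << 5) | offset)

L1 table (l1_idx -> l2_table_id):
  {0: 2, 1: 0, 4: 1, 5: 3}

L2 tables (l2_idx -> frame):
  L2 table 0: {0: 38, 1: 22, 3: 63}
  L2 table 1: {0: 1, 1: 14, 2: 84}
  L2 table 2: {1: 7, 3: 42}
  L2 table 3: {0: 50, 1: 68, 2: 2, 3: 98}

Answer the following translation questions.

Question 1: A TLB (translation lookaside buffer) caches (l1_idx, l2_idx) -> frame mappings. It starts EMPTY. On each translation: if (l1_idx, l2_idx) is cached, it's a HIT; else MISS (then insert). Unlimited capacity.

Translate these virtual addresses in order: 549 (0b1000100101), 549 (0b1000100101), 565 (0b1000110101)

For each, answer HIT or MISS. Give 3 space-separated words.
vaddr=549: (4,1) not in TLB -> MISS, insert
vaddr=549: (4,1) in TLB -> HIT
vaddr=565: (4,1) in TLB -> HIT

Answer: MISS HIT HIT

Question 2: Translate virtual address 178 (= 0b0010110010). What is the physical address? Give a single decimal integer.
Answer: 722

Derivation:
vaddr = 178 = 0b0010110010
Split: l1_idx=1, l2_idx=1, offset=18
L1[1] = 0
L2[0][1] = 22
paddr = 22 * 32 + 18 = 722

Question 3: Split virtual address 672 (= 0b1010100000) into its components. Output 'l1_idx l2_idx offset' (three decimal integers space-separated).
vaddr = 672 = 0b1010100000
  top 3 bits -> l1_idx = 5
  next 2 bits -> l2_idx = 1
  bottom 5 bits -> offset = 0

Answer: 5 1 0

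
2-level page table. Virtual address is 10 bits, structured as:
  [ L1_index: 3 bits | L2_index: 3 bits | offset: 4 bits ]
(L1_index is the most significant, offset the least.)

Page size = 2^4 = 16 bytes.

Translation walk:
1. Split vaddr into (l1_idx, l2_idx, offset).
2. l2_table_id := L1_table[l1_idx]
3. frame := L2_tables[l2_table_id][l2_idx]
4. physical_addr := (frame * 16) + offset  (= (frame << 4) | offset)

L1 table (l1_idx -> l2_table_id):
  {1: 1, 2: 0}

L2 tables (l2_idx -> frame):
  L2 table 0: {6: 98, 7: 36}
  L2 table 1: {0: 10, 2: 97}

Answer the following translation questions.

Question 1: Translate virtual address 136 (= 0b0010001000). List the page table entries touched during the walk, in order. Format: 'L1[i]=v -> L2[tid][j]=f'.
vaddr = 136 = 0b0010001000
Split: l1_idx=1, l2_idx=0, offset=8

Answer: L1[1]=1 -> L2[1][0]=10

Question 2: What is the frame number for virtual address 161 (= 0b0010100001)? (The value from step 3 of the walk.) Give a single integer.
Answer: 97

Derivation:
vaddr = 161: l1_idx=1, l2_idx=2
L1[1] = 1; L2[1][2] = 97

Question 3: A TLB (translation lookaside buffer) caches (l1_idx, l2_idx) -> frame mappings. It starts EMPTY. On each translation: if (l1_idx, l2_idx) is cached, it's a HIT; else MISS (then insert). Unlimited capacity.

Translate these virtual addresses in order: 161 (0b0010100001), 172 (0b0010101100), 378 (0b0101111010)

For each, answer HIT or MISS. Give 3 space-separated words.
vaddr=161: (1,2) not in TLB -> MISS, insert
vaddr=172: (1,2) in TLB -> HIT
vaddr=378: (2,7) not in TLB -> MISS, insert

Answer: MISS HIT MISS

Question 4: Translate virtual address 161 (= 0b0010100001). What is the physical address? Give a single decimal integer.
vaddr = 161 = 0b0010100001
Split: l1_idx=1, l2_idx=2, offset=1
L1[1] = 1
L2[1][2] = 97
paddr = 97 * 16 + 1 = 1553

Answer: 1553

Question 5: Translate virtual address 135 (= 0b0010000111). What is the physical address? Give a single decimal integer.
Answer: 167

Derivation:
vaddr = 135 = 0b0010000111
Split: l1_idx=1, l2_idx=0, offset=7
L1[1] = 1
L2[1][0] = 10
paddr = 10 * 16 + 7 = 167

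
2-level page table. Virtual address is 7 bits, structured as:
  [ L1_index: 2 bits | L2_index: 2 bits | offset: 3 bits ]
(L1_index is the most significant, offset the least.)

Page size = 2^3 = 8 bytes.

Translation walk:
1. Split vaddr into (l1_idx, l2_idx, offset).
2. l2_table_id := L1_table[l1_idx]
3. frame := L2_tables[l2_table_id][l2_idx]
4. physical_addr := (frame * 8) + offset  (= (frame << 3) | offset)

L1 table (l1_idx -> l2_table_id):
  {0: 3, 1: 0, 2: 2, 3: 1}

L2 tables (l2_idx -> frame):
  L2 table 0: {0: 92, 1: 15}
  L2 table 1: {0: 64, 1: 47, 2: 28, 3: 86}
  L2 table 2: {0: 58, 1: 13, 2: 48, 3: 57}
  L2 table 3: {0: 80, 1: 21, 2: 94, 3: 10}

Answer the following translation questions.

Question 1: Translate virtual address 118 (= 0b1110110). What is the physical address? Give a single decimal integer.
Answer: 230

Derivation:
vaddr = 118 = 0b1110110
Split: l1_idx=3, l2_idx=2, offset=6
L1[3] = 1
L2[1][2] = 28
paddr = 28 * 8 + 6 = 230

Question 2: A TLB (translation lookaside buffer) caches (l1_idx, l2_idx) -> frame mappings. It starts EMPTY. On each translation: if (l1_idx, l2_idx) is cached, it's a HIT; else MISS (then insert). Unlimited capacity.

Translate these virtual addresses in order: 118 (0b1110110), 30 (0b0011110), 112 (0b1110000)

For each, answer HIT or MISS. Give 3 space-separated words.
vaddr=118: (3,2) not in TLB -> MISS, insert
vaddr=30: (0,3) not in TLB -> MISS, insert
vaddr=112: (3,2) in TLB -> HIT

Answer: MISS MISS HIT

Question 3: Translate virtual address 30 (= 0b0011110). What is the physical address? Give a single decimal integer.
Answer: 86

Derivation:
vaddr = 30 = 0b0011110
Split: l1_idx=0, l2_idx=3, offset=6
L1[0] = 3
L2[3][3] = 10
paddr = 10 * 8 + 6 = 86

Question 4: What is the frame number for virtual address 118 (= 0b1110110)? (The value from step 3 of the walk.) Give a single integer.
vaddr = 118: l1_idx=3, l2_idx=2
L1[3] = 1; L2[1][2] = 28

Answer: 28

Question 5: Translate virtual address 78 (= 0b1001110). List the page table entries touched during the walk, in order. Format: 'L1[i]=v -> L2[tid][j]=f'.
vaddr = 78 = 0b1001110
Split: l1_idx=2, l2_idx=1, offset=6

Answer: L1[2]=2 -> L2[2][1]=13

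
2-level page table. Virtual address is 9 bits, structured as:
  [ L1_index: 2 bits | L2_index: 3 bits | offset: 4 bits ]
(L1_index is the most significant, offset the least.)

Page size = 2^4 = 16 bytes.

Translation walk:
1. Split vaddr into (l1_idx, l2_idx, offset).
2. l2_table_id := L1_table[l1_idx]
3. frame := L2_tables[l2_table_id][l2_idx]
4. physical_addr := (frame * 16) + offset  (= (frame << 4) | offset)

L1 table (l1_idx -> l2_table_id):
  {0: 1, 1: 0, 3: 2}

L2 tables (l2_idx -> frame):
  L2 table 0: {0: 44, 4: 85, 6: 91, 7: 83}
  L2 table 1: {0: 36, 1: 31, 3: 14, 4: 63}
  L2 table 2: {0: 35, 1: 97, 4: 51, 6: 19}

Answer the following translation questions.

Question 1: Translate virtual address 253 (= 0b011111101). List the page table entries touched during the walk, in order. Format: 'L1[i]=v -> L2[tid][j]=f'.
Answer: L1[1]=0 -> L2[0][7]=83

Derivation:
vaddr = 253 = 0b011111101
Split: l1_idx=1, l2_idx=7, offset=13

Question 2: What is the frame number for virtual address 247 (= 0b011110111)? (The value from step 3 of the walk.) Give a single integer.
vaddr = 247: l1_idx=1, l2_idx=7
L1[1] = 0; L2[0][7] = 83

Answer: 83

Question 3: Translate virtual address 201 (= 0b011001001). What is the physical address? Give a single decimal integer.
Answer: 1369

Derivation:
vaddr = 201 = 0b011001001
Split: l1_idx=1, l2_idx=4, offset=9
L1[1] = 0
L2[0][4] = 85
paddr = 85 * 16 + 9 = 1369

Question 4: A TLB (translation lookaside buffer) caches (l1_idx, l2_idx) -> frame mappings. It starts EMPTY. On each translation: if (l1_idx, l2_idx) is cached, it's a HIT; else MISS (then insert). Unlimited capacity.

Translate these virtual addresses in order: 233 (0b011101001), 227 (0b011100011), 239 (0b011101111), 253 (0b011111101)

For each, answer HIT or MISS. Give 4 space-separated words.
Answer: MISS HIT HIT MISS

Derivation:
vaddr=233: (1,6) not in TLB -> MISS, insert
vaddr=227: (1,6) in TLB -> HIT
vaddr=239: (1,6) in TLB -> HIT
vaddr=253: (1,7) not in TLB -> MISS, insert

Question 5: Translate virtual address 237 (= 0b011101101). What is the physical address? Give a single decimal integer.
Answer: 1469

Derivation:
vaddr = 237 = 0b011101101
Split: l1_idx=1, l2_idx=6, offset=13
L1[1] = 0
L2[0][6] = 91
paddr = 91 * 16 + 13 = 1469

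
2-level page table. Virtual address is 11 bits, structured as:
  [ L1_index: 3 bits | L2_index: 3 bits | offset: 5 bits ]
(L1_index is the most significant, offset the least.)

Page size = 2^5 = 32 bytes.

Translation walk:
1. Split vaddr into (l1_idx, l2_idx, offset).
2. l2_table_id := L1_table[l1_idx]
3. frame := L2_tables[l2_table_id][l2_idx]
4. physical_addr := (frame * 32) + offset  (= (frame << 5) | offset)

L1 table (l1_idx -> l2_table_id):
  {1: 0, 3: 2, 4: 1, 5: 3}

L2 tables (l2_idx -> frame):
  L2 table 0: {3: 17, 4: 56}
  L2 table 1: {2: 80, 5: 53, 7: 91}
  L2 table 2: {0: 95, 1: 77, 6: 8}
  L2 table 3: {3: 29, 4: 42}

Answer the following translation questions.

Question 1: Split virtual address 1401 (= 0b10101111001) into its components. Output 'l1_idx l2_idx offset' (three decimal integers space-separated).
vaddr = 1401 = 0b10101111001
  top 3 bits -> l1_idx = 5
  next 3 bits -> l2_idx = 3
  bottom 5 bits -> offset = 25

Answer: 5 3 25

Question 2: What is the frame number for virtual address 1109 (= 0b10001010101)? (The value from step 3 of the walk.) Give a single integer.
vaddr = 1109: l1_idx=4, l2_idx=2
L1[4] = 1; L2[1][2] = 80

Answer: 80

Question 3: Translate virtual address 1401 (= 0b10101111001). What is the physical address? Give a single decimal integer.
Answer: 953

Derivation:
vaddr = 1401 = 0b10101111001
Split: l1_idx=5, l2_idx=3, offset=25
L1[5] = 3
L2[3][3] = 29
paddr = 29 * 32 + 25 = 953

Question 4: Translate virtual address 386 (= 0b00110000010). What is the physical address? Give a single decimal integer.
vaddr = 386 = 0b00110000010
Split: l1_idx=1, l2_idx=4, offset=2
L1[1] = 0
L2[0][4] = 56
paddr = 56 * 32 + 2 = 1794

Answer: 1794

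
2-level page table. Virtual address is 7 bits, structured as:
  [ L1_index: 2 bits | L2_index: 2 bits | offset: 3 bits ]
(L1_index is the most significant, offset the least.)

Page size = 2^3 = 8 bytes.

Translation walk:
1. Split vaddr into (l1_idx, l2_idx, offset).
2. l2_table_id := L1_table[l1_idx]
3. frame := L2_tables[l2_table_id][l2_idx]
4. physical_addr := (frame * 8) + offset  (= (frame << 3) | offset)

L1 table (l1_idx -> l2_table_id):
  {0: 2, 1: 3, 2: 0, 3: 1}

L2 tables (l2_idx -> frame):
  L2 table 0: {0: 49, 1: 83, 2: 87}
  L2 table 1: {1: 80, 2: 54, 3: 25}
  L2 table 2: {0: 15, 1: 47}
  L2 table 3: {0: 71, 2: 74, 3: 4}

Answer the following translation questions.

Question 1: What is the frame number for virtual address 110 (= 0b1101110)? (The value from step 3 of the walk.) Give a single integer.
Answer: 80

Derivation:
vaddr = 110: l1_idx=3, l2_idx=1
L1[3] = 1; L2[1][1] = 80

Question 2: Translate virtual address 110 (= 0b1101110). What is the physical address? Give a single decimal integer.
vaddr = 110 = 0b1101110
Split: l1_idx=3, l2_idx=1, offset=6
L1[3] = 1
L2[1][1] = 80
paddr = 80 * 8 + 6 = 646

Answer: 646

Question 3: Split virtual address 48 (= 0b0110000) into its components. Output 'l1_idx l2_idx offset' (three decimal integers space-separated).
vaddr = 48 = 0b0110000
  top 2 bits -> l1_idx = 1
  next 2 bits -> l2_idx = 2
  bottom 3 bits -> offset = 0

Answer: 1 2 0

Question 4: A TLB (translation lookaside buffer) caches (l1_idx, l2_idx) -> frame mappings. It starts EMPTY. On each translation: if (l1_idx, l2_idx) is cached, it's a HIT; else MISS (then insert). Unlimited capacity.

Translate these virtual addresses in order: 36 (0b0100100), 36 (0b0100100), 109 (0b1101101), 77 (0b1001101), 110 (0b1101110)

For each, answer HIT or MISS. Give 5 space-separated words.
vaddr=36: (1,0) not in TLB -> MISS, insert
vaddr=36: (1,0) in TLB -> HIT
vaddr=109: (3,1) not in TLB -> MISS, insert
vaddr=77: (2,1) not in TLB -> MISS, insert
vaddr=110: (3,1) in TLB -> HIT

Answer: MISS HIT MISS MISS HIT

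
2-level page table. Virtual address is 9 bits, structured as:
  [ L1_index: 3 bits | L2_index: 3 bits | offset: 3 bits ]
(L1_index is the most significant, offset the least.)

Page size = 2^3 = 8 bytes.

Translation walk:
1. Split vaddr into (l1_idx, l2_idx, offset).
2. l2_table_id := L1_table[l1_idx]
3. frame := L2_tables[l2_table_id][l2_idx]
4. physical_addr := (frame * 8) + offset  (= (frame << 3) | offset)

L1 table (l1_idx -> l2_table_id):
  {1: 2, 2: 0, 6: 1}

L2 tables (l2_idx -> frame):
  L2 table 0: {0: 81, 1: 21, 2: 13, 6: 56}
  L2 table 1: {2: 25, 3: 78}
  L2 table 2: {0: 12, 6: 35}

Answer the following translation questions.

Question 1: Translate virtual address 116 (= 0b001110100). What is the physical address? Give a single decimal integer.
Answer: 284

Derivation:
vaddr = 116 = 0b001110100
Split: l1_idx=1, l2_idx=6, offset=4
L1[1] = 2
L2[2][6] = 35
paddr = 35 * 8 + 4 = 284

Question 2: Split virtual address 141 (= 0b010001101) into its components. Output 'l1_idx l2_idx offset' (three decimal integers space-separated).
Answer: 2 1 5

Derivation:
vaddr = 141 = 0b010001101
  top 3 bits -> l1_idx = 2
  next 3 bits -> l2_idx = 1
  bottom 3 bits -> offset = 5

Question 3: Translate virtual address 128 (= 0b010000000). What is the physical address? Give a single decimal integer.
vaddr = 128 = 0b010000000
Split: l1_idx=2, l2_idx=0, offset=0
L1[2] = 0
L2[0][0] = 81
paddr = 81 * 8 + 0 = 648

Answer: 648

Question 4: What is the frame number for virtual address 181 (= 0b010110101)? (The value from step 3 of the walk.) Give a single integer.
vaddr = 181: l1_idx=2, l2_idx=6
L1[2] = 0; L2[0][6] = 56

Answer: 56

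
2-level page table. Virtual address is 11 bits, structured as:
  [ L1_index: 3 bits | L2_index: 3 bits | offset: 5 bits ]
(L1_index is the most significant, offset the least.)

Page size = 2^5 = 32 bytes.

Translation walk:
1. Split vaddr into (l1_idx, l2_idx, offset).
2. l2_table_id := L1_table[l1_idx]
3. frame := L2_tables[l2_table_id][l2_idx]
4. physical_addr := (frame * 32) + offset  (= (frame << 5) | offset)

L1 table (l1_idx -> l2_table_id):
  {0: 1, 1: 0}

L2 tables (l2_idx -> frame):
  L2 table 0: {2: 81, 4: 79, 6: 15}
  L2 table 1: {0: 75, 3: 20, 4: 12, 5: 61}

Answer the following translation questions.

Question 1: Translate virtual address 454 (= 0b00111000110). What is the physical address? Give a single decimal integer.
vaddr = 454 = 0b00111000110
Split: l1_idx=1, l2_idx=6, offset=6
L1[1] = 0
L2[0][6] = 15
paddr = 15 * 32 + 6 = 486

Answer: 486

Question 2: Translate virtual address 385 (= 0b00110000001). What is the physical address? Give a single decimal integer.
vaddr = 385 = 0b00110000001
Split: l1_idx=1, l2_idx=4, offset=1
L1[1] = 0
L2[0][4] = 79
paddr = 79 * 32 + 1 = 2529

Answer: 2529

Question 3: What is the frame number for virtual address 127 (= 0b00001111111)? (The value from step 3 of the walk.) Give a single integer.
Answer: 20

Derivation:
vaddr = 127: l1_idx=0, l2_idx=3
L1[0] = 1; L2[1][3] = 20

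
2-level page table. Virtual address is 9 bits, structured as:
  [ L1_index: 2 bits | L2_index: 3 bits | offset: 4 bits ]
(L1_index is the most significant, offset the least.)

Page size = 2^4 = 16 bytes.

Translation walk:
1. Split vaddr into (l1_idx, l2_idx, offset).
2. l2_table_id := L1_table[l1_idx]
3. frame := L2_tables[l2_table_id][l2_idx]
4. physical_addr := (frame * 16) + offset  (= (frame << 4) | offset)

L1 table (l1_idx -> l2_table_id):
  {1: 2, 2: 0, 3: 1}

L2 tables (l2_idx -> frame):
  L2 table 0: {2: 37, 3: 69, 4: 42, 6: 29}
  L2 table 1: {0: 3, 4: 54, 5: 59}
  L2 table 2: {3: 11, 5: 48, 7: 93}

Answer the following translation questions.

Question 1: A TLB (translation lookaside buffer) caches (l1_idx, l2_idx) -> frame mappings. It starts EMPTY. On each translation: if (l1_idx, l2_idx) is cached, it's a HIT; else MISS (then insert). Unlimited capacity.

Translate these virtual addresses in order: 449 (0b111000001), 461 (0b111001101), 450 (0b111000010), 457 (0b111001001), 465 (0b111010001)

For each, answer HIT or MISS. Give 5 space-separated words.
Answer: MISS HIT HIT HIT MISS

Derivation:
vaddr=449: (3,4) not in TLB -> MISS, insert
vaddr=461: (3,4) in TLB -> HIT
vaddr=450: (3,4) in TLB -> HIT
vaddr=457: (3,4) in TLB -> HIT
vaddr=465: (3,5) not in TLB -> MISS, insert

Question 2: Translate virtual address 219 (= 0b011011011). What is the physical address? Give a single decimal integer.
vaddr = 219 = 0b011011011
Split: l1_idx=1, l2_idx=5, offset=11
L1[1] = 2
L2[2][5] = 48
paddr = 48 * 16 + 11 = 779

Answer: 779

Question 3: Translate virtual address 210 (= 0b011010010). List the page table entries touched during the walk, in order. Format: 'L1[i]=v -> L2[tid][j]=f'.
Answer: L1[1]=2 -> L2[2][5]=48

Derivation:
vaddr = 210 = 0b011010010
Split: l1_idx=1, l2_idx=5, offset=2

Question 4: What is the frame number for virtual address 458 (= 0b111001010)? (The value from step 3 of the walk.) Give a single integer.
vaddr = 458: l1_idx=3, l2_idx=4
L1[3] = 1; L2[1][4] = 54

Answer: 54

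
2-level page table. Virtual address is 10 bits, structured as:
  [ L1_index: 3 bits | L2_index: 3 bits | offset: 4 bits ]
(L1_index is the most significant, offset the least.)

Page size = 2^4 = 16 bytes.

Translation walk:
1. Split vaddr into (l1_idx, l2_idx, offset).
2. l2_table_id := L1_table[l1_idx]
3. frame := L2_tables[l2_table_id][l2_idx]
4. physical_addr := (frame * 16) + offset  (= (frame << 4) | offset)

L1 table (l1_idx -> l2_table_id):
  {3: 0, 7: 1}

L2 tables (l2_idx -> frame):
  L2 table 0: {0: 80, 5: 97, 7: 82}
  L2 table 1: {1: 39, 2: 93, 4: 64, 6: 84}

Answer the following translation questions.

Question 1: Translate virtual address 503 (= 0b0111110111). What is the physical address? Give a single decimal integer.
Answer: 1319

Derivation:
vaddr = 503 = 0b0111110111
Split: l1_idx=3, l2_idx=7, offset=7
L1[3] = 0
L2[0][7] = 82
paddr = 82 * 16 + 7 = 1319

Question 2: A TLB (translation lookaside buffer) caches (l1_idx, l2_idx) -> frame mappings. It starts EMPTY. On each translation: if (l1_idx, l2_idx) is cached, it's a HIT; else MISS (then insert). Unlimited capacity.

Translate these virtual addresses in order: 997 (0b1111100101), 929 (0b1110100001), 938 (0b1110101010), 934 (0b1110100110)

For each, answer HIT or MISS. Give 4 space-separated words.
Answer: MISS MISS HIT HIT

Derivation:
vaddr=997: (7,6) not in TLB -> MISS, insert
vaddr=929: (7,2) not in TLB -> MISS, insert
vaddr=938: (7,2) in TLB -> HIT
vaddr=934: (7,2) in TLB -> HIT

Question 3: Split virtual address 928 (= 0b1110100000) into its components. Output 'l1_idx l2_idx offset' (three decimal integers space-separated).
Answer: 7 2 0

Derivation:
vaddr = 928 = 0b1110100000
  top 3 bits -> l1_idx = 7
  next 3 bits -> l2_idx = 2
  bottom 4 bits -> offset = 0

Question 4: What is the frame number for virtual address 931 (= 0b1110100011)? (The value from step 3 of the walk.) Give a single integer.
Answer: 93

Derivation:
vaddr = 931: l1_idx=7, l2_idx=2
L1[7] = 1; L2[1][2] = 93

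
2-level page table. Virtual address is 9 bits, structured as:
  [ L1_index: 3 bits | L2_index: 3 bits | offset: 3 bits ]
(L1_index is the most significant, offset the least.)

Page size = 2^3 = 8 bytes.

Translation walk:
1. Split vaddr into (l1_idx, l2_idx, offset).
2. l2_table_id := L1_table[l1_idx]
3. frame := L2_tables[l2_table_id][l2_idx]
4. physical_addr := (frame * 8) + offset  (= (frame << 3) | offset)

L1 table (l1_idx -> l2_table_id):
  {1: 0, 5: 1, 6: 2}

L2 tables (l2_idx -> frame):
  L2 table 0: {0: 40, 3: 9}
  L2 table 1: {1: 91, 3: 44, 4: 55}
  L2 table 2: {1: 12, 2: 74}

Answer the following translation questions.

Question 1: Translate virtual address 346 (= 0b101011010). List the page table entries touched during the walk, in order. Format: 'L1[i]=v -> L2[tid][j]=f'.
Answer: L1[5]=1 -> L2[1][3]=44

Derivation:
vaddr = 346 = 0b101011010
Split: l1_idx=5, l2_idx=3, offset=2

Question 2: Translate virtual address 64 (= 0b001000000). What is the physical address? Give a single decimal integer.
Answer: 320

Derivation:
vaddr = 64 = 0b001000000
Split: l1_idx=1, l2_idx=0, offset=0
L1[1] = 0
L2[0][0] = 40
paddr = 40 * 8 + 0 = 320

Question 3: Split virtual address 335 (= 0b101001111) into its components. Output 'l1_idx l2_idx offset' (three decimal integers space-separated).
vaddr = 335 = 0b101001111
  top 3 bits -> l1_idx = 5
  next 3 bits -> l2_idx = 1
  bottom 3 bits -> offset = 7

Answer: 5 1 7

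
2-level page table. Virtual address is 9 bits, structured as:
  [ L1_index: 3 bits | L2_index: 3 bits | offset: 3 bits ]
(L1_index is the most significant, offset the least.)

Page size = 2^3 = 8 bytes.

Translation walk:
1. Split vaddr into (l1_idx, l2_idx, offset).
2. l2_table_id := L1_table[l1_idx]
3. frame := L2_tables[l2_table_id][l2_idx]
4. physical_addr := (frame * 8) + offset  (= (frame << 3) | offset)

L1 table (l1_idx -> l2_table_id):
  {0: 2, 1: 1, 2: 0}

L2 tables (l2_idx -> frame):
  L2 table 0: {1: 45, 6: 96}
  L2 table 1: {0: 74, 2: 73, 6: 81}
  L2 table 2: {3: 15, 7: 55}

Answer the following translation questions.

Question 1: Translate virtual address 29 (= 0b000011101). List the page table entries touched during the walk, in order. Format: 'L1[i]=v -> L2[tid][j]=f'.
vaddr = 29 = 0b000011101
Split: l1_idx=0, l2_idx=3, offset=5

Answer: L1[0]=2 -> L2[2][3]=15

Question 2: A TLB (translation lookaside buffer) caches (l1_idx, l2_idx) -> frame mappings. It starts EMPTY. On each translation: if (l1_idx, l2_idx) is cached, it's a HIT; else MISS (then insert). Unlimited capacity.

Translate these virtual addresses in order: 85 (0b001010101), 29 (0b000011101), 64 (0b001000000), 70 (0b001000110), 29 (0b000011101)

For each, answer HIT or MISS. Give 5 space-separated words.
vaddr=85: (1,2) not in TLB -> MISS, insert
vaddr=29: (0,3) not in TLB -> MISS, insert
vaddr=64: (1,0) not in TLB -> MISS, insert
vaddr=70: (1,0) in TLB -> HIT
vaddr=29: (0,3) in TLB -> HIT

Answer: MISS MISS MISS HIT HIT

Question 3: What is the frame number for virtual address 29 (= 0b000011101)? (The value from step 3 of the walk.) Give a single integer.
Answer: 15

Derivation:
vaddr = 29: l1_idx=0, l2_idx=3
L1[0] = 2; L2[2][3] = 15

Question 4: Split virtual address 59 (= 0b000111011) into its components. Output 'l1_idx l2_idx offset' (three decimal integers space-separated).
vaddr = 59 = 0b000111011
  top 3 bits -> l1_idx = 0
  next 3 bits -> l2_idx = 7
  bottom 3 bits -> offset = 3

Answer: 0 7 3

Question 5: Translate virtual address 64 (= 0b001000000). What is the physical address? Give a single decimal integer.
vaddr = 64 = 0b001000000
Split: l1_idx=1, l2_idx=0, offset=0
L1[1] = 1
L2[1][0] = 74
paddr = 74 * 8 + 0 = 592

Answer: 592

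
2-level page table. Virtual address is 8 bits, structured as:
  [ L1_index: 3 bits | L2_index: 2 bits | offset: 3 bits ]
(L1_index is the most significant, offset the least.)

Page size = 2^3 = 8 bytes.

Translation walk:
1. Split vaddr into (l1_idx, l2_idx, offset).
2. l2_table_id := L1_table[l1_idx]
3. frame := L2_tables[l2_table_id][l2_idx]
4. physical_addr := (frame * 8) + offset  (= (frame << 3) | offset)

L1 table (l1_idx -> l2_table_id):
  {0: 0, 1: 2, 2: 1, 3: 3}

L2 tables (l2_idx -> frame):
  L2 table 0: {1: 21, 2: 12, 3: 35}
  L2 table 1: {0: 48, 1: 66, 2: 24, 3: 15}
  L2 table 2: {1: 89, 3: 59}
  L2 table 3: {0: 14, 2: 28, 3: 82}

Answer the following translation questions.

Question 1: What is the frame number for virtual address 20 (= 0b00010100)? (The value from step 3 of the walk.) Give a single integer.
vaddr = 20: l1_idx=0, l2_idx=2
L1[0] = 0; L2[0][2] = 12

Answer: 12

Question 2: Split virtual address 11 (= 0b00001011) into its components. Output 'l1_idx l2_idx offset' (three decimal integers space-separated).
Answer: 0 1 3

Derivation:
vaddr = 11 = 0b00001011
  top 3 bits -> l1_idx = 0
  next 2 bits -> l2_idx = 1
  bottom 3 bits -> offset = 3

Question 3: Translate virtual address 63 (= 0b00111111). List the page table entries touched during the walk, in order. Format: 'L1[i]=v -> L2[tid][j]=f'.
Answer: L1[1]=2 -> L2[2][3]=59

Derivation:
vaddr = 63 = 0b00111111
Split: l1_idx=1, l2_idx=3, offset=7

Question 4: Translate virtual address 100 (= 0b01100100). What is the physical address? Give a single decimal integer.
vaddr = 100 = 0b01100100
Split: l1_idx=3, l2_idx=0, offset=4
L1[3] = 3
L2[3][0] = 14
paddr = 14 * 8 + 4 = 116

Answer: 116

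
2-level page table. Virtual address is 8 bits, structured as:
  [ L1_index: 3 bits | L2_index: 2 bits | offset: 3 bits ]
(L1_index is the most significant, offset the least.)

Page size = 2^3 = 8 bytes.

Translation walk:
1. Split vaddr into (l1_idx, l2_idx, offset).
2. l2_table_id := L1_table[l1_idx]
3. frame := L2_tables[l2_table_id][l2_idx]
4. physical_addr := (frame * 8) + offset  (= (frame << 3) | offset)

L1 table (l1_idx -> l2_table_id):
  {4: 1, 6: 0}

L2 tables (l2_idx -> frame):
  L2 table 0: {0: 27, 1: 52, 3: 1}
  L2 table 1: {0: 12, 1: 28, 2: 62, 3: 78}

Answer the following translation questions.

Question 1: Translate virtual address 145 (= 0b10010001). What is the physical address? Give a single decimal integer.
vaddr = 145 = 0b10010001
Split: l1_idx=4, l2_idx=2, offset=1
L1[4] = 1
L2[1][2] = 62
paddr = 62 * 8 + 1 = 497

Answer: 497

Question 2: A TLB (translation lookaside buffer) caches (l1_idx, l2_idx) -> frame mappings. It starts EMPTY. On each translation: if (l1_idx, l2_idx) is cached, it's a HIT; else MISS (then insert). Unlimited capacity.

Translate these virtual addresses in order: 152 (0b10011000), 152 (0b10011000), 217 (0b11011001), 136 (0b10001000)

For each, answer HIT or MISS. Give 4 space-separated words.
vaddr=152: (4,3) not in TLB -> MISS, insert
vaddr=152: (4,3) in TLB -> HIT
vaddr=217: (6,3) not in TLB -> MISS, insert
vaddr=136: (4,1) not in TLB -> MISS, insert

Answer: MISS HIT MISS MISS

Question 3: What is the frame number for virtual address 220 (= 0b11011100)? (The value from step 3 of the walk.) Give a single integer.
Answer: 1

Derivation:
vaddr = 220: l1_idx=6, l2_idx=3
L1[6] = 0; L2[0][3] = 1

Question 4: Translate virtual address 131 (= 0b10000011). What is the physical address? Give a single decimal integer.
vaddr = 131 = 0b10000011
Split: l1_idx=4, l2_idx=0, offset=3
L1[4] = 1
L2[1][0] = 12
paddr = 12 * 8 + 3 = 99

Answer: 99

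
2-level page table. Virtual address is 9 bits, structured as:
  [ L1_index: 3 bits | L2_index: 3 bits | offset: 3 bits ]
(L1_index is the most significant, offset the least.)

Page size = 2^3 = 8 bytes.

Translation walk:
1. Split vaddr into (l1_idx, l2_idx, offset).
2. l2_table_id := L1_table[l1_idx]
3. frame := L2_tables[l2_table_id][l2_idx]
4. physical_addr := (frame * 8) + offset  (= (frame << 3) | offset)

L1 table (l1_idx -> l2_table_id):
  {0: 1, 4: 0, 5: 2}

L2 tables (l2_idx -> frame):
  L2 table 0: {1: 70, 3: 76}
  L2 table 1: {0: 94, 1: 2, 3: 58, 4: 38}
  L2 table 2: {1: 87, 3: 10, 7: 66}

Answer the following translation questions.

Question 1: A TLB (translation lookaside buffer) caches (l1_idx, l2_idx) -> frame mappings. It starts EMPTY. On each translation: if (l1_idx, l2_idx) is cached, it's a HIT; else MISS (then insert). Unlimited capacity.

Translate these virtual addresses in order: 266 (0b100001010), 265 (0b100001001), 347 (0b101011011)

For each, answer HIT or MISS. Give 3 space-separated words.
vaddr=266: (4,1) not in TLB -> MISS, insert
vaddr=265: (4,1) in TLB -> HIT
vaddr=347: (5,3) not in TLB -> MISS, insert

Answer: MISS HIT MISS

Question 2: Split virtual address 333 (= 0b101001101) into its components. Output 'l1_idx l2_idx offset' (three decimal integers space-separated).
Answer: 5 1 5

Derivation:
vaddr = 333 = 0b101001101
  top 3 bits -> l1_idx = 5
  next 3 bits -> l2_idx = 1
  bottom 3 bits -> offset = 5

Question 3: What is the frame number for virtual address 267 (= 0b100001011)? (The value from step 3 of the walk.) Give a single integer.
Answer: 70

Derivation:
vaddr = 267: l1_idx=4, l2_idx=1
L1[4] = 0; L2[0][1] = 70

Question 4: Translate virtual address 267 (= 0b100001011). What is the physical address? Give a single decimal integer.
vaddr = 267 = 0b100001011
Split: l1_idx=4, l2_idx=1, offset=3
L1[4] = 0
L2[0][1] = 70
paddr = 70 * 8 + 3 = 563

Answer: 563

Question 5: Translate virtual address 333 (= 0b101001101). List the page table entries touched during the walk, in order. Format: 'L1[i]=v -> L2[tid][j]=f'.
vaddr = 333 = 0b101001101
Split: l1_idx=5, l2_idx=1, offset=5

Answer: L1[5]=2 -> L2[2][1]=87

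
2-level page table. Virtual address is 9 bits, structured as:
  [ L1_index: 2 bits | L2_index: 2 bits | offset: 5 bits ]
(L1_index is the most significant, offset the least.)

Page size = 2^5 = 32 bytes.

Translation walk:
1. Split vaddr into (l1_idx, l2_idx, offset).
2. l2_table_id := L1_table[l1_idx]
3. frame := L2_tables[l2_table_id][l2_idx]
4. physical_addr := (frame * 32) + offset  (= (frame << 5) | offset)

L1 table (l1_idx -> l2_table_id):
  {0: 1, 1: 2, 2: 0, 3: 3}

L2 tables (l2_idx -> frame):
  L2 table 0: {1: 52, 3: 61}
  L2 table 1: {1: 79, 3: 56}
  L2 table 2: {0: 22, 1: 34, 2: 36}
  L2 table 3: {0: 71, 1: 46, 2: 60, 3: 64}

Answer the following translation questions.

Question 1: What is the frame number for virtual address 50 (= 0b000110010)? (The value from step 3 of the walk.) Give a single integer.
Answer: 79

Derivation:
vaddr = 50: l1_idx=0, l2_idx=1
L1[0] = 1; L2[1][1] = 79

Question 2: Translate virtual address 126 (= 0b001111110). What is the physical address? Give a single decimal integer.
Answer: 1822

Derivation:
vaddr = 126 = 0b001111110
Split: l1_idx=0, l2_idx=3, offset=30
L1[0] = 1
L2[1][3] = 56
paddr = 56 * 32 + 30 = 1822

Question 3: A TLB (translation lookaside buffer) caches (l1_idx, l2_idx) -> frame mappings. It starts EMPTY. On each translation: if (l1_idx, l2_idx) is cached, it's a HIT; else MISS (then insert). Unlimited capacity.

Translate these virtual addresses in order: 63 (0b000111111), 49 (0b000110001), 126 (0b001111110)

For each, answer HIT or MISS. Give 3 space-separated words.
vaddr=63: (0,1) not in TLB -> MISS, insert
vaddr=49: (0,1) in TLB -> HIT
vaddr=126: (0,3) not in TLB -> MISS, insert

Answer: MISS HIT MISS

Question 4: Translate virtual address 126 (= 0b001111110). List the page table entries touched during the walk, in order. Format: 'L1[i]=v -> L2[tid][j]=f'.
vaddr = 126 = 0b001111110
Split: l1_idx=0, l2_idx=3, offset=30

Answer: L1[0]=1 -> L2[1][3]=56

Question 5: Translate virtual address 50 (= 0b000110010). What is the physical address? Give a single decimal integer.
vaddr = 50 = 0b000110010
Split: l1_idx=0, l2_idx=1, offset=18
L1[0] = 1
L2[1][1] = 79
paddr = 79 * 32 + 18 = 2546

Answer: 2546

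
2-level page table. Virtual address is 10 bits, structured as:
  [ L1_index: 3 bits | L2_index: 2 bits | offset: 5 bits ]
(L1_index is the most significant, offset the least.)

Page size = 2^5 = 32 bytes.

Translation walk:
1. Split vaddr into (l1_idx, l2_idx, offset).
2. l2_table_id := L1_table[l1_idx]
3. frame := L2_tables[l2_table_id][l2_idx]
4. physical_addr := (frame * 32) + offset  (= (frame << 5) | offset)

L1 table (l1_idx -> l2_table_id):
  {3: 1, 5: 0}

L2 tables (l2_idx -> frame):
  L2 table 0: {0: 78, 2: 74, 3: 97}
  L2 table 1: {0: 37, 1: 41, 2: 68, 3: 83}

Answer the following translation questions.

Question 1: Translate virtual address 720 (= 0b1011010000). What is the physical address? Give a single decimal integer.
vaddr = 720 = 0b1011010000
Split: l1_idx=5, l2_idx=2, offset=16
L1[5] = 0
L2[0][2] = 74
paddr = 74 * 32 + 16 = 2384

Answer: 2384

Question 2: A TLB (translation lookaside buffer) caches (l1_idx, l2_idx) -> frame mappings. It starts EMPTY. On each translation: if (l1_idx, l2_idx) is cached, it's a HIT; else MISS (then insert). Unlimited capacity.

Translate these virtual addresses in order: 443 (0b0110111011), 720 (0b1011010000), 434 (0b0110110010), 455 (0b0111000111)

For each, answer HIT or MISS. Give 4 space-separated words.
vaddr=443: (3,1) not in TLB -> MISS, insert
vaddr=720: (5,2) not in TLB -> MISS, insert
vaddr=434: (3,1) in TLB -> HIT
vaddr=455: (3,2) not in TLB -> MISS, insert

Answer: MISS MISS HIT MISS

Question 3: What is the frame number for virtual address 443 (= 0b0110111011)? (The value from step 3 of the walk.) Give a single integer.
Answer: 41

Derivation:
vaddr = 443: l1_idx=3, l2_idx=1
L1[3] = 1; L2[1][1] = 41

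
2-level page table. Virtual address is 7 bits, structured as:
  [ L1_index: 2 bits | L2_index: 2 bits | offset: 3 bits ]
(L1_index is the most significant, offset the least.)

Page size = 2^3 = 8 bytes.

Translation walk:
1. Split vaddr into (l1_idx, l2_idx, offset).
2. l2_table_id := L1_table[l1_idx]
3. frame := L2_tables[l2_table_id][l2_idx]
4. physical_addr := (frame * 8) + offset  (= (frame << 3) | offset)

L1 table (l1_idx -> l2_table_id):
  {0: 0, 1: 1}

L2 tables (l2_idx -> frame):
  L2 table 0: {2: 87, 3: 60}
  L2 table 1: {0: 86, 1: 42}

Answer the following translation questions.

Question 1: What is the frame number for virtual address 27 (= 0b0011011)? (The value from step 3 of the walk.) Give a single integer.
Answer: 60

Derivation:
vaddr = 27: l1_idx=0, l2_idx=3
L1[0] = 0; L2[0][3] = 60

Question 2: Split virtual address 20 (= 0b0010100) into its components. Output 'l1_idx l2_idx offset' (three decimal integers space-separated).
Answer: 0 2 4

Derivation:
vaddr = 20 = 0b0010100
  top 2 bits -> l1_idx = 0
  next 2 bits -> l2_idx = 2
  bottom 3 bits -> offset = 4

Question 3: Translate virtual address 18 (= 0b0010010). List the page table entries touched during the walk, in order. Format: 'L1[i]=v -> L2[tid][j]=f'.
vaddr = 18 = 0b0010010
Split: l1_idx=0, l2_idx=2, offset=2

Answer: L1[0]=0 -> L2[0][2]=87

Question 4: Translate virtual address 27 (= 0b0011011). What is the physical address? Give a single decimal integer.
vaddr = 27 = 0b0011011
Split: l1_idx=0, l2_idx=3, offset=3
L1[0] = 0
L2[0][3] = 60
paddr = 60 * 8 + 3 = 483

Answer: 483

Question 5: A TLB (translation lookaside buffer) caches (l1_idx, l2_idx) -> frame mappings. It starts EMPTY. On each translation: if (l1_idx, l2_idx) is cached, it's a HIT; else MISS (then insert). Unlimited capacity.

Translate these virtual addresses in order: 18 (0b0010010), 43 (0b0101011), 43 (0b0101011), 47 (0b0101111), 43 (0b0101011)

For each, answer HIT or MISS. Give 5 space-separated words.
vaddr=18: (0,2) not in TLB -> MISS, insert
vaddr=43: (1,1) not in TLB -> MISS, insert
vaddr=43: (1,1) in TLB -> HIT
vaddr=47: (1,1) in TLB -> HIT
vaddr=43: (1,1) in TLB -> HIT

Answer: MISS MISS HIT HIT HIT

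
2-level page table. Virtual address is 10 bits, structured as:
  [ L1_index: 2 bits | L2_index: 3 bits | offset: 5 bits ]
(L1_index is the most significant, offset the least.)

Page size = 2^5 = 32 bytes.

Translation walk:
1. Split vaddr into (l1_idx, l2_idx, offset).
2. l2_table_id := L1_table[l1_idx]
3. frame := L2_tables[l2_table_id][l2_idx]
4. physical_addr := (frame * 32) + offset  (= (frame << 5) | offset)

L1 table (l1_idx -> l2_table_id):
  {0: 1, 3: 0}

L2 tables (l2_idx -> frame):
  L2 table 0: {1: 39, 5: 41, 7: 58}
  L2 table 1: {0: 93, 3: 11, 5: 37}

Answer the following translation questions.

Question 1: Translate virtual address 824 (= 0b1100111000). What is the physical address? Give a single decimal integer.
vaddr = 824 = 0b1100111000
Split: l1_idx=3, l2_idx=1, offset=24
L1[3] = 0
L2[0][1] = 39
paddr = 39 * 32 + 24 = 1272

Answer: 1272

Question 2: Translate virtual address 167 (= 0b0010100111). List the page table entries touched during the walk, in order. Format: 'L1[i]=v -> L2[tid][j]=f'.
vaddr = 167 = 0b0010100111
Split: l1_idx=0, l2_idx=5, offset=7

Answer: L1[0]=1 -> L2[1][5]=37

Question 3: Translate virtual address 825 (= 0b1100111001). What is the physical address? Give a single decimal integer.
vaddr = 825 = 0b1100111001
Split: l1_idx=3, l2_idx=1, offset=25
L1[3] = 0
L2[0][1] = 39
paddr = 39 * 32 + 25 = 1273

Answer: 1273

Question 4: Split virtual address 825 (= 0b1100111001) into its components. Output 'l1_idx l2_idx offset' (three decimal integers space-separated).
Answer: 3 1 25

Derivation:
vaddr = 825 = 0b1100111001
  top 2 bits -> l1_idx = 3
  next 3 bits -> l2_idx = 1
  bottom 5 bits -> offset = 25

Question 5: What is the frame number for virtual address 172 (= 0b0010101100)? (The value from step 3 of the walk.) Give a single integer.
Answer: 37

Derivation:
vaddr = 172: l1_idx=0, l2_idx=5
L1[0] = 1; L2[1][5] = 37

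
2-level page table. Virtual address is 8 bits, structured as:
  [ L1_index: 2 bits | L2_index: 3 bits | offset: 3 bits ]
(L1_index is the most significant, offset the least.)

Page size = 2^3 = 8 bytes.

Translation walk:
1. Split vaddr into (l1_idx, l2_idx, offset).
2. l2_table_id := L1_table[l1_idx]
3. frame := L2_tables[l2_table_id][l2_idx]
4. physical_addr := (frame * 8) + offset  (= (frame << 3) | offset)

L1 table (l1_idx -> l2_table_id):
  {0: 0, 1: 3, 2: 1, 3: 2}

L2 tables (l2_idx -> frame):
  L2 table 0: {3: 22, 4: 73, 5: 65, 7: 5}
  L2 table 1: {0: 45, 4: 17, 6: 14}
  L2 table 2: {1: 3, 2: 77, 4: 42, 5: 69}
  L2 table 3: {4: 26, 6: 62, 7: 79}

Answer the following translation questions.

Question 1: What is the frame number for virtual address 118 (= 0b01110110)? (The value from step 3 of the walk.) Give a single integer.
vaddr = 118: l1_idx=1, l2_idx=6
L1[1] = 3; L2[3][6] = 62

Answer: 62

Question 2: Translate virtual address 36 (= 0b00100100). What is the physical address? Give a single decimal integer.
vaddr = 36 = 0b00100100
Split: l1_idx=0, l2_idx=4, offset=4
L1[0] = 0
L2[0][4] = 73
paddr = 73 * 8 + 4 = 588

Answer: 588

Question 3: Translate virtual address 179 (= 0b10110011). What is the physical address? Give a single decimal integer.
Answer: 115

Derivation:
vaddr = 179 = 0b10110011
Split: l1_idx=2, l2_idx=6, offset=3
L1[2] = 1
L2[1][6] = 14
paddr = 14 * 8 + 3 = 115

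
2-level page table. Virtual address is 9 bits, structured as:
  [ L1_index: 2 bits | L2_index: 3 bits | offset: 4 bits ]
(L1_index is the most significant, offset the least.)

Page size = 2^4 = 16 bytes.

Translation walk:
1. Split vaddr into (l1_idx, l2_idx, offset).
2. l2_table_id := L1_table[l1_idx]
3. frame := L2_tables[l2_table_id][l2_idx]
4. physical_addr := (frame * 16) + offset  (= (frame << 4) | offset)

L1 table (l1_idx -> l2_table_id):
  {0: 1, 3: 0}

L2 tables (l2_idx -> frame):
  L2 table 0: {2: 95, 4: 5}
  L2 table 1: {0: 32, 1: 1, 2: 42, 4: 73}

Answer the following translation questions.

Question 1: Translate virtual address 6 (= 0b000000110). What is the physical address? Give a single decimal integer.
Answer: 518

Derivation:
vaddr = 6 = 0b000000110
Split: l1_idx=0, l2_idx=0, offset=6
L1[0] = 1
L2[1][0] = 32
paddr = 32 * 16 + 6 = 518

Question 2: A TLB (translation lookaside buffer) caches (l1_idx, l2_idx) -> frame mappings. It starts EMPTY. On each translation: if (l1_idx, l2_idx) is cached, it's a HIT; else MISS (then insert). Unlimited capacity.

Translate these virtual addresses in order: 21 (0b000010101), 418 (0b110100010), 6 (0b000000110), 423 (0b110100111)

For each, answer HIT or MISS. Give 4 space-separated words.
vaddr=21: (0,1) not in TLB -> MISS, insert
vaddr=418: (3,2) not in TLB -> MISS, insert
vaddr=6: (0,0) not in TLB -> MISS, insert
vaddr=423: (3,2) in TLB -> HIT

Answer: MISS MISS MISS HIT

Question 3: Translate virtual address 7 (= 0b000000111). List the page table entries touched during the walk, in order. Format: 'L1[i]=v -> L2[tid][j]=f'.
vaddr = 7 = 0b000000111
Split: l1_idx=0, l2_idx=0, offset=7

Answer: L1[0]=1 -> L2[1][0]=32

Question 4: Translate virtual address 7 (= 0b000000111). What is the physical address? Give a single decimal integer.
Answer: 519

Derivation:
vaddr = 7 = 0b000000111
Split: l1_idx=0, l2_idx=0, offset=7
L1[0] = 1
L2[1][0] = 32
paddr = 32 * 16 + 7 = 519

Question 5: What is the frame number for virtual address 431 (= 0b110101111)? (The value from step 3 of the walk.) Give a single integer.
vaddr = 431: l1_idx=3, l2_idx=2
L1[3] = 0; L2[0][2] = 95

Answer: 95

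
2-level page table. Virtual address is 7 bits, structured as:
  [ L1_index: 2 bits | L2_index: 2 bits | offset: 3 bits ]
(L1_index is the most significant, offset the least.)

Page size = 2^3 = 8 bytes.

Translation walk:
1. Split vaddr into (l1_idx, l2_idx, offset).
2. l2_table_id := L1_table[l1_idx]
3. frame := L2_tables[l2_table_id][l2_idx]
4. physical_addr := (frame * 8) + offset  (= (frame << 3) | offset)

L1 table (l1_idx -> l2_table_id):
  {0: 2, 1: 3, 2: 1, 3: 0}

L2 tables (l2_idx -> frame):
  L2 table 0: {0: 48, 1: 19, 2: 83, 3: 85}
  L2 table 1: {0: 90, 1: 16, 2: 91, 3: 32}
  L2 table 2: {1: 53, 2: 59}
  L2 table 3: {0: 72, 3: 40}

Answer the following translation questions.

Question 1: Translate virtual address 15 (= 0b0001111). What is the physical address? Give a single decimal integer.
vaddr = 15 = 0b0001111
Split: l1_idx=0, l2_idx=1, offset=7
L1[0] = 2
L2[2][1] = 53
paddr = 53 * 8 + 7 = 431

Answer: 431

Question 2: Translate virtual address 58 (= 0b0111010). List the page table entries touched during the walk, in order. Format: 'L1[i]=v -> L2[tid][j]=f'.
vaddr = 58 = 0b0111010
Split: l1_idx=1, l2_idx=3, offset=2

Answer: L1[1]=3 -> L2[3][3]=40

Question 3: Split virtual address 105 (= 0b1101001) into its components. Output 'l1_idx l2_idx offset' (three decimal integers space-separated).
vaddr = 105 = 0b1101001
  top 2 bits -> l1_idx = 3
  next 2 bits -> l2_idx = 1
  bottom 3 bits -> offset = 1

Answer: 3 1 1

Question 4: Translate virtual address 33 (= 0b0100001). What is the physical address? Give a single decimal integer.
Answer: 577

Derivation:
vaddr = 33 = 0b0100001
Split: l1_idx=1, l2_idx=0, offset=1
L1[1] = 3
L2[3][0] = 72
paddr = 72 * 8 + 1 = 577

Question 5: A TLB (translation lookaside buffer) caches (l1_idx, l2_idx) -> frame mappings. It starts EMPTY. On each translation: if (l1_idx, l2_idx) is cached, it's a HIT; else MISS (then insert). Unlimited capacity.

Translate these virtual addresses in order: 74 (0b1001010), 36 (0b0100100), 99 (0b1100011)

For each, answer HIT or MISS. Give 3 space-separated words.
Answer: MISS MISS MISS

Derivation:
vaddr=74: (2,1) not in TLB -> MISS, insert
vaddr=36: (1,0) not in TLB -> MISS, insert
vaddr=99: (3,0) not in TLB -> MISS, insert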